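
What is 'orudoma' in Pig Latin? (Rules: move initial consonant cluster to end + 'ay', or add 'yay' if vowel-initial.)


'orudoma' starts with a vowel, so add 'yay': 'orudomayay'.

orudomayay


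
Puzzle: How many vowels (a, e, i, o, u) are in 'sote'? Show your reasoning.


Vowels in 'sote': o, e = 2 vowels.

2


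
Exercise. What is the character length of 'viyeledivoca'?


Spell out 'viyeledivoca' and number each letter: v(1), i(2), y(3), e(4), l(5), e(6), d(7), i(8), v(9), o(10), c(11), a(12). Total: 12 letters.

12


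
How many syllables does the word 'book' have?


Break 'book' into syllables: book -> book = 1 syllable

1 syllable


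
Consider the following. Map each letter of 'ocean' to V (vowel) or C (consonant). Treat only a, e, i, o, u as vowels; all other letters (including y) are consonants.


Letter mapping: o = V, c = C, e = V, a = V, n = C.

VCVVC


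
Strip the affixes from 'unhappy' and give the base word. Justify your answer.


Remove prefix 'un' from 'unhappy' to get root 'happy'.

happy


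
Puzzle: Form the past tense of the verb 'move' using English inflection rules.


Apply rule: Add -d (word ends in -e). 'move' becomes 'moved'.

moved


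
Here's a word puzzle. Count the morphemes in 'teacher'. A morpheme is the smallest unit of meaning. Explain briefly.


Decomposition: teach (root) + -er (suffix) = 2 morpheme(s)

2 morphemes


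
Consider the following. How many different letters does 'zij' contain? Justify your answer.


Unique letters in 'zij': {i, j, z} = 3 distinct letters.

3


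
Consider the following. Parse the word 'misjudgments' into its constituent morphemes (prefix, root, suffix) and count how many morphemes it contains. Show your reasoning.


Step 1: Identify prefix: 'mis' (meaning: wrongly)
Step 2: Identify root: 'judge'
Step 3: Identify suffix(es): 'ment, s'
Decomposition: mis- (prefix: wrongly) + judge (root) + -ment (suffix: action/result) + -s (plural)
Total morphemes: 4

4 morphemes (mis- (prefix: wrongly) + judge (root) + -ment (suffix: action/result) + -s (plural))


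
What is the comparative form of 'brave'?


Apply comparative formation (ends in e: add -r): 'brave' -> 'braver'.

braver


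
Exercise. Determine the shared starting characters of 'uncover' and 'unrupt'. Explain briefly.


Compare from the start: 2 characters match: 'un'. Mismatch at position 3: 'c' vs 'r'.

un


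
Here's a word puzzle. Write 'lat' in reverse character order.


Reverse 'lat' character by character: 'tal'.

tal


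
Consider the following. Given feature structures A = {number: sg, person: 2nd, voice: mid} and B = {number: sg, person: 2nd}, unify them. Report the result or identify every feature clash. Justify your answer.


Compare features:
number: A=sg vs B=sg -> unified: sg
person: A=2nd vs B=2nd -> unified: 2nd
voice: A=mid vs B=_ -> unified: mid
No clashes found.

Unified: {number: sg, person: 2nd, voice: mid}


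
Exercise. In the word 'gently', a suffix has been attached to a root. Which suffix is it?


The word 'gently' = 'gentle' (root) + '-ly' (suffix). The suffix is '-ly'.

ly


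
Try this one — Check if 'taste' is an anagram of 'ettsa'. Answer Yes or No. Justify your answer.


Sorted letters of 'taste': 'aestt'
Sorted letters of 'ettsa': 'aestt'
They match.

Yes


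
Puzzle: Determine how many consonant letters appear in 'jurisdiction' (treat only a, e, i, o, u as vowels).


Consonants in 'jurisdiction': j, r, s, d, c, t, n = 7 consonants.

7


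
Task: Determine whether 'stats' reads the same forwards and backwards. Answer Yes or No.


Forward: 'stats'
Reversed: 'stats'
They are identical.

Yes


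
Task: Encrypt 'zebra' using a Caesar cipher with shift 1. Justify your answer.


Shift each letter by 1: z -> a, e -> f, b -> c, r -> s, a -> b. Result: 'afcsb'.

afcsb


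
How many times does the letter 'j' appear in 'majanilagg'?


Letter 'j' in 'majanilagg': found at position(s) 3 = 1 occurrence(s).

1


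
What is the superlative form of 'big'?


Apply superlative formation (double final consonant, add -est): 'big' -> 'biggest'.

biggest


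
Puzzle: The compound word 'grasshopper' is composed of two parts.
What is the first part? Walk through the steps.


Split 'grasshopper' into 'grass' + 'hopper'. The first part is 'grass'.

grass


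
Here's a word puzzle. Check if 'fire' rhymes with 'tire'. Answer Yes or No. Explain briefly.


Rime (stressed vowel + following sounds) of 'fire': -ire = /aɪər/
Rime of 'tire': -ire = /aɪər/
/aɪər/ and /aɪər/ are the same ending sound, so the words rhyme.

Yes


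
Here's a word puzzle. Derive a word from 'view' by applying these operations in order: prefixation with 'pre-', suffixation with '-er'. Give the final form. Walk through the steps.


Step 1: Add prefix 'pre-' to 'view' = 'preview'
Step 2: Add suffix '-er' to 'preview' = 'previewer'

previewer


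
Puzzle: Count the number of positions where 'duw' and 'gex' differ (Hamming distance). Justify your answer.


Alignment:
Position 1: 'd' vs 'g' = DIFFER
Position 2: 'u' vs 'e' = DIFFER
Position 3: 'w' vs 'x' = DIFFER
Total differences: 3

3


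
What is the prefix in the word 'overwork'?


The word 'overwork' = 'over' (prefix) + 'work' (root). The prefix is 'over'.

over


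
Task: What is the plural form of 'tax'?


Apply rule: Add -es (sibilant/fricative ending). 'tax' becomes 'taxes'.

taxes


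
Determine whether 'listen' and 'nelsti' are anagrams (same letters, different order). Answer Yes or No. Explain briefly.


Sorted letters of 'listen': 'eilnst'
Sorted letters of 'nelsti': 'eilnst'
They match.

Yes


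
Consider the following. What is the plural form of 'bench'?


Apply rule: Add -es (sibilant/fricative ending). 'bench' becomes 'benches'.

benches


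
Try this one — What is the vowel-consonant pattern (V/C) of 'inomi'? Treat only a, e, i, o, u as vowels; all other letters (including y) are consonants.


Letter mapping: i = V, n = C, o = V, m = C, i = V.

VCVCV


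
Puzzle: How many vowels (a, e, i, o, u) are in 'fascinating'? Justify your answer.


Vowels in 'fascinating': a, i, a, i = 4 vowels.

4


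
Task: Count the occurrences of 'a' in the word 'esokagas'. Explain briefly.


Letter 'a' in 'esokagas': found at position(s) 5, 7 = 2 occurrence(s).

2


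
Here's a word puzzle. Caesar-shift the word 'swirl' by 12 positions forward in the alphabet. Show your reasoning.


Shift each letter by 12: s -> e, w -> i, i -> u, r -> d, l -> x. Result: 'eiudx'.

eiudx


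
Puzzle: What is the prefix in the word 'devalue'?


The word 'devalue' = 'de' (prefix) + 'value' (root). The prefix is 'de'.

de


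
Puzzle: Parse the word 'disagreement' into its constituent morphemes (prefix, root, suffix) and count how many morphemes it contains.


Step 1: Identify prefix: 'dis' (meaning: not/apart)
Step 2: Identify root: 'agree'
Step 3: Identify suffix(es): 'ment'
Decomposition: dis- (prefix: not/apart) + agree (root) + -ment (suffix: action/result)
Total morphemes: 3

3 morphemes (dis- (prefix: not/apart) + agree (root) + -ment (suffix: action/result))


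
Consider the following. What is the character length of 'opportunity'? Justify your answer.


Spell out 'opportunity' and number each letter: o(1), p(2), p(3), o(4), r(5), t(6), u(7), n(8), i(9), t(10), y(11). Total: 11 letters.

11


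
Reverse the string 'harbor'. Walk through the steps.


Reverse 'harbor' character by character: 'robrah'.

robrah


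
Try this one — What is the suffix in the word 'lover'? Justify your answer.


The word 'lover' = 'love' (root) + '-er' (suffix). The suffix is '-er'.

er


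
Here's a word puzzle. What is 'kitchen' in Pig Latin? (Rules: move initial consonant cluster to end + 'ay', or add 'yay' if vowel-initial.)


'kitchen': move consonant cluster 'k' to end and add 'ay': 'itchenkay'.

itchenkay


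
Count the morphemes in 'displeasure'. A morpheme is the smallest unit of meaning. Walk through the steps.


Decomposition: dis- (prefix) + please (root) + -ure (suffix) = 3 morpheme(s)

3 morphemes


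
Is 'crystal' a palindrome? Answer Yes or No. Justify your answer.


Forward: 'crystal'
Reversed: 'latsyrc'
They differ.

No


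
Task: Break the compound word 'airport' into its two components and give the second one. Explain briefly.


Split 'airport' into 'air' + 'port'. The second part is 'port'.

port


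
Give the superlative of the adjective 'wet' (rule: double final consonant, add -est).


Apply superlative formation (double final consonant, add -est): 'wet' -> 'wettest'.

wettest


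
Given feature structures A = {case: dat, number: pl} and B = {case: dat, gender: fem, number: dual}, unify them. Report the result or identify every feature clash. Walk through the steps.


Compare features:
case: A=dat vs B=dat -> unified: dat
gender: A=_ vs B=fem -> unified: fem
number: A=pl vs B=dual -> CLASH
Clash detected on feature 'number' (pl vs dual); unification fails.

CLASH on 'number' (pl vs dual)


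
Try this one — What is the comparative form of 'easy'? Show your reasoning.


Apply comparative formation (consonant + y: change y to i, add -er): 'easy' -> 'easier'.

easier


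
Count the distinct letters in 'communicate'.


Unique letters in 'communicate': {a, c, e, i, m, n, o, t, u} = 9 distinct letters.

9


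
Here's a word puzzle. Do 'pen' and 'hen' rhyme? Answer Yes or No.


Rime (stressed vowel + following sounds) of 'pen': -en = /ɛn/
Rime of 'hen': -en = /ɛn/
/ɛn/ and /ɛn/ are the same ending sound, so the words rhyme.

Yes


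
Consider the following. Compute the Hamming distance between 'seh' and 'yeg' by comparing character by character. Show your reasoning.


Alignment:
Position 1: 's' vs 'y' = DIFFER
Position 2: 'e' vs 'e' = match
Position 3: 'h' vs 'g' = DIFFER
Total differences: 2

2


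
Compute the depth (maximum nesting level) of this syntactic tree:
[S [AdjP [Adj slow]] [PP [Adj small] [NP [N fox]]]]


Count bracket nesting levels:
'[' at pos 0: depth = 1
'[' at pos 3: depth = 2
'[' at pos 9: depth = 3
'[' at pos 21: depth = 2
'[' at pos 25: depth = 3
'[' at pos 37: depth = 3
'[' at pos 41: depth = 4
Maximum depth reached: 4

4


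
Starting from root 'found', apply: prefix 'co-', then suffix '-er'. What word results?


Step 1: Add prefix 'co-' to 'found' = 'cofound'
Step 2: Add suffix '-er' to 'cofound' = 'cofounder'

cofounder


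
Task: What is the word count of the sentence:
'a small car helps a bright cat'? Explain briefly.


Split into words: a | small | car | helps | a | bright | cat = 7 words.

7


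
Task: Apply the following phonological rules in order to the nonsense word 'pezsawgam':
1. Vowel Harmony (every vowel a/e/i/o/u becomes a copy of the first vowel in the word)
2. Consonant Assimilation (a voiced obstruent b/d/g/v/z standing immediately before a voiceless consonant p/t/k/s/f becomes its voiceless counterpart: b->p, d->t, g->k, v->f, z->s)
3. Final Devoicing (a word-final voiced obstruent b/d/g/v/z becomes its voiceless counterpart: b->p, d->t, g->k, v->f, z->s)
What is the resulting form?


Starting form: 'pezsawgam'
Rule 1: Vowel Harmony: all vowels become 'e' (matching first vowel). 'pezsawgam' -> 'pezsewgem'
Rule 2: Consonant Assimilation: voiced obstruent before voiceless consonant becomes voiceless ('zs' -> 'ss'). 'pezsewgem' -> 'pessewgem'
Rule 3: Final Devoicing: final consonant 'm' is not one of the voiced obstruents b/d/g/v/z. No change.
Final form: 'pessewgem'

pessewgem


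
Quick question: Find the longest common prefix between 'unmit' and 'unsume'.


Compare from the start: 2 characters match: 'un'. Mismatch at position 3: 'm' vs 's'.

un


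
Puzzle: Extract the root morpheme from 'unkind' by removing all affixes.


Remove prefix 'un' from 'unkind' to get root 'kind'.

kind


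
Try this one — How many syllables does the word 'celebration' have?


Break 'celebration' into syllables: cel-e-bra-tion -> cel | e | bra | tion = 4 syllables

4 syllables


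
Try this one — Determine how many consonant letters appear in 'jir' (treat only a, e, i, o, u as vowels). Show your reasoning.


Consonants in 'jir': j, r = 2 consonants.

2


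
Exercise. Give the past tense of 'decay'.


Apply rule: Add -ed. 'decay' becomes 'decayed'.

decayed


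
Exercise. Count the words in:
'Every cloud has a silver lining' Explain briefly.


Split into words: Every | cloud | has | a | silver | lining = 6 words.

6


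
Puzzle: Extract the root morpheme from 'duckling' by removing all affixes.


Remove suffix '-ling' from 'duckling' to get root 'duck'.

duck


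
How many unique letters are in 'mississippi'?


Unique letters in 'mississippi': {i, m, p, s} = 4 distinct letters.

4


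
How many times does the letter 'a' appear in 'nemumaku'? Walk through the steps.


Letter 'a' in 'nemumaku': found at position(s) 6 = 1 occurrence(s).

1


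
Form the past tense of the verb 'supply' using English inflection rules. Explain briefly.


Apply rule: Change -y to -ied. 'supply' becomes 'supplied'.

supplied


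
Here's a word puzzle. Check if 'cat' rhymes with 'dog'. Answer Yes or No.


Rime (stressed vowel + following sounds) of 'cat': -at = /æt/
Rime of 'dog': -og = /ɒg/
/æt/ and /ɒg/ are different ending sounds, so the words do not rhyme.

No


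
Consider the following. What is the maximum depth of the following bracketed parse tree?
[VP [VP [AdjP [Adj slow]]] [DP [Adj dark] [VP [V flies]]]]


Count bracket nesting levels:
'[' at pos 0: depth = 1
'[' at pos 4: depth = 2
'[' at pos 8: depth = 3
'[' at pos 14: depth = 4
'[' at pos 27: depth = 2
'[' at pos 31: depth = 3
'[' at pos 42: depth = 3
'[' at pos 46: depth = 4
Maximum depth reached: 4

4


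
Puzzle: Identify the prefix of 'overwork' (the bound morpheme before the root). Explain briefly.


The word 'overwork' = 'over' (prefix) + 'work' (root). The prefix is 'over'.

over


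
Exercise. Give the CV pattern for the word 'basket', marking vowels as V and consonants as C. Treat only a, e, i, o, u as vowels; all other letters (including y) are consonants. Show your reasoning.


Letter mapping: b = C, a = V, s = C, k = C, e = V, t = C.

CVCCVC


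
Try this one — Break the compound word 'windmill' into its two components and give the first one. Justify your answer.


Split 'windmill' into 'wind' + 'mill'. The first part is 'wind'.

wind


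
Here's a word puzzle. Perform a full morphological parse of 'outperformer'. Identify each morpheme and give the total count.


Step 1: Identify prefix: 'out' (meaning: surpass)
Step 2: Identify root: 'perform'
Step 3: Identify suffix(es): 'er'
Decomposition: out- (prefix: surpass) + perform (root) + -er (suffix: one who)
Total morphemes: 3

3 morphemes (out- (prefix: surpass) + perform (root) + -er (suffix: one who))


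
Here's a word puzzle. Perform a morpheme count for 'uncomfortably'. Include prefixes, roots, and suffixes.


Decomposition: un- (prefix) + comfort (root) + -able (suffix) + -ly (suffix) = 4 morpheme(s)

4 morphemes


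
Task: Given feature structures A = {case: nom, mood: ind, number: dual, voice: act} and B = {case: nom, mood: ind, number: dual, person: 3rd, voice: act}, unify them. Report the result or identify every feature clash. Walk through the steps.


Compare features:
case: A=nom vs B=nom -> unified: nom
mood: A=ind vs B=ind -> unified: ind
number: A=dual vs B=dual -> unified: dual
person: A=_ vs B=3rd -> unified: 3rd
voice: A=act vs B=act -> unified: act
No clashes found.

Unified: {case: nom, mood: ind, number: dual, person: 3rd, voice: act}


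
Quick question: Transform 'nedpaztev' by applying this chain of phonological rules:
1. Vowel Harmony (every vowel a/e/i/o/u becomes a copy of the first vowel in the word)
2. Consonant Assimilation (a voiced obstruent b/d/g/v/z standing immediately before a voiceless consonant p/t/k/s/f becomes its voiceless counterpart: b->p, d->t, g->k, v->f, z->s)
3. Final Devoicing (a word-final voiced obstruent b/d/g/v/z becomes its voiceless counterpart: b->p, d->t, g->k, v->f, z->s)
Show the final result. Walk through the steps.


Starting form: 'nedpaztev'
Rule 1: Vowel Harmony: all vowels become 'e' (matching first vowel). 'nedpaztev' -> 'nedpeztev'
Rule 2: Consonant Assimilation: voiced obstruent before voiceless consonant becomes voiceless ('dp' -> 'tp', 'zt' -> 'st'). 'nedpeztev' -> 'netpestev'
Rule 3: Final Devoicing: word-final voiced obstruent 'v' becomes voiceless 'f'. 'netpestev' -> 'netpestef'
Final form: 'netpestef'

netpestef


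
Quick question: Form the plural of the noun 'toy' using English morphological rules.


Apply rule: Add -s. 'toy' becomes 'toys'.

toys


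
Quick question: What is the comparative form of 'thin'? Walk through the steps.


Apply comparative formation (double final consonant, add -er): 'thin' -> 'thinner'.

thinner


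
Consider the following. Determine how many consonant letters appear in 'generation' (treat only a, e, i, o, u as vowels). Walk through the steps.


Consonants in 'generation': g, n, r, t, n = 5 consonants.

5


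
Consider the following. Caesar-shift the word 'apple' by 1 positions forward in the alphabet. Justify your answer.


Shift each letter by 1: a -> b, p -> q, p -> q, l -> m, e -> f. Result: 'bqqmf'.

bqqmf


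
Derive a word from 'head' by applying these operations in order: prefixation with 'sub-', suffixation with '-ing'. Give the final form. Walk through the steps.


Step 1: Add prefix 'sub-' to 'head' = 'subhead'
Step 2: Add suffix '-ing' to 'subhead' = 'subheading'

subheading


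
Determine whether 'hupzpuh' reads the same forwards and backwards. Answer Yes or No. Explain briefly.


Forward: 'hupzpuh'
Reversed: 'hupzpuh'
They are identical.

Yes


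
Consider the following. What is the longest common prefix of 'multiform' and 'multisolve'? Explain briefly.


Compare from the start: 5 characters match: 'multi'. Mismatch at position 6: 'f' vs 's'.

multi


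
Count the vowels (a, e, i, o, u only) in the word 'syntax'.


Vowels in 'syntax': a = 1 vowels.

1


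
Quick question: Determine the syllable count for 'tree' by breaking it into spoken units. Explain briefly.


Break 'tree' into syllables: tree -> tree = 1 syllable

1 syllable


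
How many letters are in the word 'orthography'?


Spell out 'orthography' and number each letter: o(1), r(2), t(3), h(4), o(5), g(6), r(7), a(8), p(9), h(10), y(11). Total: 11 letters.

11


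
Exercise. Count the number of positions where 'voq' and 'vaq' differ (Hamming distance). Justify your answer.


Alignment:
Position 1: 'v' vs 'v' = match
Position 2: 'o' vs 'a' = DIFFER
Position 3: 'q' vs 'q' = match
Total differences: 1

1


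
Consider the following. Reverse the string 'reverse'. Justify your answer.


Reverse 'reverse' character by character: 'esrever'.

esrever


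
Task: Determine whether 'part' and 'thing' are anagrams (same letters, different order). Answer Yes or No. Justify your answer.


Sorted letters of 'part': 'aprt'
Sorted letters of 'thing': 'ghint'
They do not match.

No


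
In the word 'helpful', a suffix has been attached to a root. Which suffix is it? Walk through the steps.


The word 'helpful' = 'help' (root) + '-ful' (suffix). The suffix is '-ful'.

ful


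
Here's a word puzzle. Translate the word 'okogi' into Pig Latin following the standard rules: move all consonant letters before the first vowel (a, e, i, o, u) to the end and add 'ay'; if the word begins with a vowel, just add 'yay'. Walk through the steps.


'okogi' starts with a vowel, so add 'yay': 'okogiyay'.

okogiyay


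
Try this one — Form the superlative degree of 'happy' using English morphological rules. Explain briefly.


Apply superlative formation (consonant + y: change y to i, add -est): 'happy' -> 'happiest'.

happiest


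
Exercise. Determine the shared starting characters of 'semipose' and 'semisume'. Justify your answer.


Compare from the start: 4 characters match: 'semi'. Mismatch at position 5: 'p' vs 's'.

semi


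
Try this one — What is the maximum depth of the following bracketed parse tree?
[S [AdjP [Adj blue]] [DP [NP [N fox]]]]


Count bracket nesting levels:
'[' at pos 0: depth = 1
'[' at pos 3: depth = 2
'[' at pos 9: depth = 3
'[' at pos 21: depth = 2
'[' at pos 25: depth = 3
'[' at pos 29: depth = 4
Maximum depth reached: 4

4


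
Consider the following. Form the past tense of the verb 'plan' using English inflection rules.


Apply rule: Double final consonant and add -ed. 'plan' becomes 'planned'.

planned


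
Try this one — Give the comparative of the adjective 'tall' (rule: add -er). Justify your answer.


Apply comparative formation (add -er): 'tall' -> 'taller'.

taller


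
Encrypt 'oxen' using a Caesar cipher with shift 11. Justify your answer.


Shift each letter by 11: o -> z, x -> i, e -> p, n -> y. Result: 'zipy'.

zipy


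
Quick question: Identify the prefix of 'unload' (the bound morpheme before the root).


The word 'unload' = 'un' (prefix) + 'load' (root). The prefix is 'un'.

un


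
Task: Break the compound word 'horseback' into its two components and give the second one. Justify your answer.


Split 'horseback' into 'horse' + 'back'. The second part is 'back'.

back


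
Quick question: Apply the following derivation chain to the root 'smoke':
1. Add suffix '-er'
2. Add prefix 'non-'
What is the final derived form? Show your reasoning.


Step 1: Add suffix '-er' to 'smoke' = 'smoker'
Step 2: Add prefix 'non-' to 'smoker' = 'nonsmoker'

nonsmoker


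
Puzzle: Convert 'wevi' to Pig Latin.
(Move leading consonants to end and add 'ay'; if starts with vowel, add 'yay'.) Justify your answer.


'wevi': move consonant cluster 'w' to end and add 'ay': 'eviway'.

eviway


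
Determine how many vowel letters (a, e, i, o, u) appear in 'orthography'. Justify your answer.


Vowels in 'orthography': o, o, a = 3 vowels.

3


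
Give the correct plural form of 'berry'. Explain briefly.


Apply rule: Change -y to -ies (consonant + y). 'berry' becomes 'berries'.

berries


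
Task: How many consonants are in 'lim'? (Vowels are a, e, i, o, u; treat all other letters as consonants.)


Consonants in 'lim': l, m = 2 consonants.

2


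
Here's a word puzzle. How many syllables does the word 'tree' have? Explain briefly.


Break 'tree' into syllables: tree -> tree = 1 syllable

1 syllable


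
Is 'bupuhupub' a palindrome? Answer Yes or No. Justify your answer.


Forward: 'bupuhupub'
Reversed: 'bupuhupub'
They are identical.

Yes


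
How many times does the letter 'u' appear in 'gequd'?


Letter 'u' in 'gequd': found at position(s) 4 = 1 occurrence(s).

1


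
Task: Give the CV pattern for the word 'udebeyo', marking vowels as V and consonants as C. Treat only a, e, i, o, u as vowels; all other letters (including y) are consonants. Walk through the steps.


Letter mapping: u = V, d = C, e = V, b = C, e = V, y = C, o = V.

VCVCVCV


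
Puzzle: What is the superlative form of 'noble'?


Apply superlative formation (ends in e: add -st): 'noble' -> 'noblest'.

noblest


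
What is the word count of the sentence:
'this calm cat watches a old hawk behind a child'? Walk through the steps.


Split into words: this | calm | cat | watches | a | old | hawk | behind | a | child = 10 words.

10


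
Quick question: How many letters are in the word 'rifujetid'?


Spell out 'rifujetid' and number each letter: r(1), i(2), f(3), u(4), j(5), e(6), t(7), i(8), d(9). Total: 9 letters.

9


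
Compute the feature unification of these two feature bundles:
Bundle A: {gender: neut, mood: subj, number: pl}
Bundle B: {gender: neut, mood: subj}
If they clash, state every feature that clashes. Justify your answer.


Compare features:
gender: A=neut vs B=neut -> unified: neut
mood: A=subj vs B=subj -> unified: subj
number: A=pl vs B=_ -> unified: pl
No clashes found.

Unified: {gender: neut, mood: subj, number: pl}


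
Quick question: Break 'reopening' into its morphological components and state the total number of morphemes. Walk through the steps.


Step 1: Identify prefix: 're' (meaning: again)
Step 2: Identify root: 'open'
Step 3: Identify suffix(es): 'ing'
Decomposition: re- (prefix: again) + open (root) + -ing (suffix: ongoing action)
Total morphemes: 3

3 morphemes (re- (prefix: again) + open (root) + -ing (suffix: ongoing action))


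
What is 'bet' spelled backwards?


Reverse 'bet' character by character: 'teb'.

teb


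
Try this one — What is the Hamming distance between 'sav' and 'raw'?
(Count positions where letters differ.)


Alignment:
Position 1: 's' vs 'r' = DIFFER
Position 2: 'a' vs 'a' = match
Position 3: 'v' vs 'w' = DIFFER
Total differences: 2

2


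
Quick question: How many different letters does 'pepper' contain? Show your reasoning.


Unique letters in 'pepper': {e, p, r} = 3 distinct letters.

3


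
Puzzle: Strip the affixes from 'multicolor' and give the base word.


Remove prefix 'multi' from 'multicolor' to get root 'color'.

color


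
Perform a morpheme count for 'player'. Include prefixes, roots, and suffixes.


Decomposition: play (root) + -er (suffix) = 2 morpheme(s)

2 morphemes


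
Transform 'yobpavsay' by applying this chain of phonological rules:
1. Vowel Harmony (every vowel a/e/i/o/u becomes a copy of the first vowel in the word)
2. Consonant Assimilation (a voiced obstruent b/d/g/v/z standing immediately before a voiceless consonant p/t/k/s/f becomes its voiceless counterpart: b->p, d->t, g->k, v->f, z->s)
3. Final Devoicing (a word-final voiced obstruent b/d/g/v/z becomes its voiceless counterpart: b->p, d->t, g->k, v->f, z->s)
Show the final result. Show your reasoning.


Starting form: 'yobpavsay'
Rule 1: Vowel Harmony: all vowels become 'o' (matching first vowel). 'yobpavsay' -> 'yobpovsoy'
Rule 2: Consonant Assimilation: voiced obstruent before voiceless consonant becomes voiceless ('bp' -> 'pp', 'vs' -> 'fs'). 'yobpovsoy' -> 'yoppofsoy'
Rule 3: Final Devoicing: final consonant 'y' is not one of the voiced obstruents b/d/g/v/z. No change.
Final form: 'yoppofsoy'

yoppofsoy


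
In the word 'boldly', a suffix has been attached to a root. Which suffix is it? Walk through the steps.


The word 'boldly' = 'bold' (root) + '-ly' (suffix). The suffix is '-ly'.

ly


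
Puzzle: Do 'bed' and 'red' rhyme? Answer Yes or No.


Rime (stressed vowel + following sounds) of 'bed': -ed = /ɛd/
Rime of 'red': -ed = /ɛd/
/ɛd/ and /ɛd/ are the same ending sound, so the words rhyme.

Yes


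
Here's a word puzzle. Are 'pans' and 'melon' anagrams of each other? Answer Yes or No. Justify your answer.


Sorted letters of 'pans': 'anps'
Sorted letters of 'melon': 'elmno'
They do not match.

No


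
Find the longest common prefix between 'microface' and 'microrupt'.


Compare from the start: 5 characters match: 'micro'. Mismatch at position 6: 'f' vs 'r'.

micro


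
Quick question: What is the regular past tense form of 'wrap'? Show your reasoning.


Apply rule: Double final consonant and add -ed. 'wrap' becomes 'wrapped'.

wrapped


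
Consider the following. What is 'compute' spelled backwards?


Reverse 'compute' character by character: 'etupmoc'.

etupmoc


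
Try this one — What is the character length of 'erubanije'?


Spell out 'erubanije' and number each letter: e(1), r(2), u(3), b(4), a(5), n(6), i(7), j(8), e(9). Total: 9 letters.

9


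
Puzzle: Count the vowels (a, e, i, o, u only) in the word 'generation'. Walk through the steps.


Vowels in 'generation': e, e, a, i, o = 5 vowels.

5


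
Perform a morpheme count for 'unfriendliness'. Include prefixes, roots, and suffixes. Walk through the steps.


Decomposition: un- (prefix) + friend (root) + -ly (suffix) + -ness (suffix) = 4 morpheme(s)

4 morphemes


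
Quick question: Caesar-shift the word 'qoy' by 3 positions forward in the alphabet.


Shift each letter by 3: q -> t, o -> r, y -> b. Result: 'trb'.

trb


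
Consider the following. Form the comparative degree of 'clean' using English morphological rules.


Apply comparative formation (add -er): 'clean' -> 'cleaner'.

cleaner


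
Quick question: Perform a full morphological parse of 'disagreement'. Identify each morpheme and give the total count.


Step 1: Identify prefix: 'dis' (meaning: not/apart)
Step 2: Identify root: 'agree'
Step 3: Identify suffix(es): 'ment'
Decomposition: dis- (prefix: not/apart) + agree (root) + -ment (suffix: action/result)
Total morphemes: 3

3 morphemes (dis- (prefix: not/apart) + agree (root) + -ment (suffix: action/result))


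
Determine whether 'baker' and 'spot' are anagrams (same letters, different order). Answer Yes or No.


Sorted letters of 'baker': 'abekr'
Sorted letters of 'spot': 'opst'
They do not match.

No


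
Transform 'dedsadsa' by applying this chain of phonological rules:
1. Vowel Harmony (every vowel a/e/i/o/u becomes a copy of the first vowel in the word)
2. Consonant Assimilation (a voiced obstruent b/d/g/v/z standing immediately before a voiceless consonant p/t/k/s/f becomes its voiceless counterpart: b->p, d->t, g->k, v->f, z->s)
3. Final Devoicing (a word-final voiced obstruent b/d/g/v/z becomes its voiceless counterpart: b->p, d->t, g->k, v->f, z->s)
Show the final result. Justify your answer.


Starting form: 'dedsadsa'
Rule 1: Vowel Harmony: all vowels become 'e' (matching first vowel). 'dedsadsa' -> 'dedsedse'
Rule 2: Consonant Assimilation: voiced obstruent before voiceless consonant becomes voiceless ('ds' -> 'ts', 'ds' -> 'ts'). 'dedsedse' -> 'detsetse'
Rule 3: Final Devoicing: the word ends in the vowel 'e', not a consonant. No change.
Final form: 'detsetse'

detsetse


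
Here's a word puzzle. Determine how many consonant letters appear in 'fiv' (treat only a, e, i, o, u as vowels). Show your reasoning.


Consonants in 'fiv': f, v = 2 consonants.

2


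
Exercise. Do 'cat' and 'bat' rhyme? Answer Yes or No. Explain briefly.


Rime (stressed vowel + following sounds) of 'cat': -at = /æt/
Rime of 'bat': -at = /æt/
/æt/ and /æt/ are the same ending sound, so the words rhyme.

Yes


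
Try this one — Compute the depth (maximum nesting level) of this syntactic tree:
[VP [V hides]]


Count bracket nesting levels:
'[' at pos 0: depth = 1
'[' at pos 4: depth = 2
Maximum depth reached: 2

2


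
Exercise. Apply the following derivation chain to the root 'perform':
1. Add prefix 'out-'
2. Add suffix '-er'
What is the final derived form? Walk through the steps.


Step 1: Add prefix 'out-' to 'perform' = 'outperform'
Step 2: Add suffix '-er' to 'outperform' = 'outperformer'

outperformer


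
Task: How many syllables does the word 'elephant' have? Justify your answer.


Break 'elephant' into syllables: el-e-phant -> el | e | phant = 3 syllables

3 syllables


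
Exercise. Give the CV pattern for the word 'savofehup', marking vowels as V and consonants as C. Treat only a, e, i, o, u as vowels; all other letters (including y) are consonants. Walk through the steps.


Letter mapping: s = C, a = V, v = C, o = V, f = C, e = V, h = C, u = V, p = C.

CVCVCVCVC


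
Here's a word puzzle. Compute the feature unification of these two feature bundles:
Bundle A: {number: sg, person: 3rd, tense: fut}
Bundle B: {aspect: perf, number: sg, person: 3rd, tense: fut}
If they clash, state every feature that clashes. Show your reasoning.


Compare features:
aspect: A=_ vs B=perf -> unified: perf
number: A=sg vs B=sg -> unified: sg
person: A=3rd vs B=3rd -> unified: 3rd
tense: A=fut vs B=fut -> unified: fut
No clashes found.

Unified: {aspect: perf, number: sg, person: 3rd, tense: fut}


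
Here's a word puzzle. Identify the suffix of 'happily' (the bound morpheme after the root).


The word 'happily' = 'happy' (root) + '-ly' (suffix). The suffix is '-ly'.

ly


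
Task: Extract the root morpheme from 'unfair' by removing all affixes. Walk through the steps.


Remove prefix 'un' from 'unfair' to get root 'fair'.

fair


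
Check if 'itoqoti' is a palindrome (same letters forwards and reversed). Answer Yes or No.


Forward: 'itoqoti'
Reversed: 'itoqoti'
They are identical.

Yes


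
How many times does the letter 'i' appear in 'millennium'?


Letter 'i' in 'millennium': found at position(s) 2, 8 = 2 occurrence(s).

2


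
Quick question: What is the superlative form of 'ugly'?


Apply superlative formation (consonant + y: change y to i, add -est): 'ugly' -> 'ugliest'.

ugliest


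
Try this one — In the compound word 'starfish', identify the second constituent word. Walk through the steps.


Split 'starfish' into 'star' + 'fish'. The second part is 'fish'.

fish


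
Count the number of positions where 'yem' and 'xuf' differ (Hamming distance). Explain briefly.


Alignment:
Position 1: 'y' vs 'x' = DIFFER
Position 2: 'e' vs 'u' = DIFFER
Position 3: 'm' vs 'f' = DIFFER
Total differences: 3

3


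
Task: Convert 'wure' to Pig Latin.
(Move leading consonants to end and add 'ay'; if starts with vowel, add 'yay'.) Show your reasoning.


'wure': move consonant cluster 'w' to end and add 'ay': 'ureway'.

ureway


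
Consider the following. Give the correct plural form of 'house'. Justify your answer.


Apply rule: Add -s. 'house' becomes 'houses'.

houses


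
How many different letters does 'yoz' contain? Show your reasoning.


Unique letters in 'yoz': {o, y, z} = 3 distinct letters.

3


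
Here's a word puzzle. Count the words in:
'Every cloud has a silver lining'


Split into words: Every | cloud | has | a | silver | lining = 6 words.

6


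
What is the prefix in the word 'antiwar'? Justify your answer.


The word 'antiwar' = 'anti' (prefix) + 'war' (root). The prefix is 'anti'.

anti


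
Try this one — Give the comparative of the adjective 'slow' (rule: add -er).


Apply comparative formation (add -er): 'slow' -> 'slower'.

slower


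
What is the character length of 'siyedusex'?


Spell out 'siyedusex' and number each letter: s(1), i(2), y(3), e(4), d(5), u(6), s(7), e(8), x(9). Total: 9 letters.

9


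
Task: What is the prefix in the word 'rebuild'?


The word 'rebuild' = 're' (prefix) + 'build' (root). The prefix is 're'.

re


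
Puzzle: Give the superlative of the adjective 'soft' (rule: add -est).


Apply superlative formation (add -est): 'soft' -> 'softest'.

softest


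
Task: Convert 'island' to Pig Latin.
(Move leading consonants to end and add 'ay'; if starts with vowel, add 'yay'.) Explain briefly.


'island' starts with a vowel, so add 'yay': 'islandyay'.

islandyay


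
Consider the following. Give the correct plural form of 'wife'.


Apply rule: Change -fe to -ves. 'wife' becomes 'wives'.

wives


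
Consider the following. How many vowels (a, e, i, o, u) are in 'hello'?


Vowels in 'hello': e, o = 2 vowels.

2


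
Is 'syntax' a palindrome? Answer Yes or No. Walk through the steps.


Forward: 'syntax'
Reversed: 'xatnys'
They differ.

No


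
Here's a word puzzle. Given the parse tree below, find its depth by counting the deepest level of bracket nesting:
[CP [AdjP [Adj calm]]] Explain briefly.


Count bracket nesting levels:
'[' at pos 0: depth = 1
'[' at pos 4: depth = 2
'[' at pos 10: depth = 3
Maximum depth reached: 3

3


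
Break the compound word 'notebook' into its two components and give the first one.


Split 'notebook' into 'note' + 'book'. The first part is 'note'.

note


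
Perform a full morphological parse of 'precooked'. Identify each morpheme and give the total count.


Step 1: Identify prefix: 'pre' (meaning: before)
Step 2: Identify root: 'cook'
Step 3: Identify suffix(es): 'ed'
Decomposition: pre- (prefix: before) + cook (root) + -ed (suffix: past)
Total morphemes: 3

3 morphemes (pre- (prefix: before) + cook (root) + -ed (suffix: past))


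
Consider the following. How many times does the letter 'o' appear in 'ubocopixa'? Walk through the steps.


Letter 'o' in 'ubocopixa': found at position(s) 3, 5 = 2 occurrence(s).

2


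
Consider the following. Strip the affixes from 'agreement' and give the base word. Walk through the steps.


Remove suffix '-ment' from 'agreement' to get root 'agree'.

agree


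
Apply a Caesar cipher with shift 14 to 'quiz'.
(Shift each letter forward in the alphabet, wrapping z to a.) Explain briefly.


Shift each letter by 14: q -> e, u -> i, i -> w, z -> n. Result: 'eiwn'.

eiwn


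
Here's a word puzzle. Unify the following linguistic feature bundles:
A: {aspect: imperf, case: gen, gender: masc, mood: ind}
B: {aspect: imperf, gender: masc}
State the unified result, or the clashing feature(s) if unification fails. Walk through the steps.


Compare features:
aspect: A=imperf vs B=imperf -> unified: imperf
case: A=gen vs B=_ -> unified: gen
gender: A=masc vs B=masc -> unified: masc
mood: A=ind vs B=_ -> unified: ind
No clashes found.

Unified: {aspect: imperf, case: gen, gender: masc, mood: ind}


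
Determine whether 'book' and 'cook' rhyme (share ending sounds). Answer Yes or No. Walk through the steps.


Rime (stressed vowel + following sounds) of 'book': -ook = /ʊk/
Rime of 'cook': -ook = /ʊk/
/ʊk/ and /ʊk/ are the same ending sound, so the words rhyme.

Yes


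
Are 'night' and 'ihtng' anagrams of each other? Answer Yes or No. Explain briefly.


Sorted letters of 'night': 'ghint'
Sorted letters of 'ihtng': 'ghint'
They match.

Yes


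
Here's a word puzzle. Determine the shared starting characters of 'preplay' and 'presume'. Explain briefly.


Compare from the start: 3 characters match: 'pre'. Mismatch at position 4: 'p' vs 's'.

pre


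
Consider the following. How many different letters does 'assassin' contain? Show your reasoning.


Unique letters in 'assassin': {a, i, n, s} = 4 distinct letters.

4


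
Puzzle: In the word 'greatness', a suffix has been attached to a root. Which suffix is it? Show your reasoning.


The word 'greatness' = 'great' (root) + '-ness' (suffix). The suffix is '-ness'.

ness


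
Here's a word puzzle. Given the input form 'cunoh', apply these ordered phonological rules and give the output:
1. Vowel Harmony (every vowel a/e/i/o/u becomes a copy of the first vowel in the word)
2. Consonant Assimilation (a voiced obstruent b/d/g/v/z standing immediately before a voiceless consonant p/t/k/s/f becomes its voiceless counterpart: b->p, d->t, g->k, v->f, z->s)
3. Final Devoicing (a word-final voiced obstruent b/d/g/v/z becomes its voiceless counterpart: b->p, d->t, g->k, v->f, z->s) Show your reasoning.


Starting form: 'cunoh'
Rule 1: Vowel Harmony: all vowels become 'u' (matching first vowel). 'cunoh' -> 'cunuh'
Rule 2: Consonant Assimilation: no voiced obstruent (b/d/g/v/z) stands immediately before a voiceless consonant (p/t/k/s/f). No change.
Rule 3: Final Devoicing: final consonant 'h' is not one of the voiced obstruents b/d/g/v/z. No change.
Final form: 'cunuh'

cunuh


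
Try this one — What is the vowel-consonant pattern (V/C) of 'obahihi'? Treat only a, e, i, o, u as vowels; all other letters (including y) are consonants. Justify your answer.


Letter mapping: o = V, b = C, a = V, h = C, i = V, h = C, i = V.

VCVCVCV


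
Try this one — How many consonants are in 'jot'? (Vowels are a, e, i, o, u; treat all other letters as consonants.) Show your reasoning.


Consonants in 'jot': j, t = 2 consonants.

2
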